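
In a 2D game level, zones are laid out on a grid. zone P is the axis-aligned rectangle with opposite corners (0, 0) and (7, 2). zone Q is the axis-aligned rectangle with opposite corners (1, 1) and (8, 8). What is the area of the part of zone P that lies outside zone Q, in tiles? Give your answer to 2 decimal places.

|zone P∩zone Q|: x∈[1,7], y∈[1,2] → 6·1 = 6.
|zone P| = 14.
|zone P ∖ zone Q| = |zone P| − |zone P∩zone Q| = 14 − 6 = 8.00.

8.00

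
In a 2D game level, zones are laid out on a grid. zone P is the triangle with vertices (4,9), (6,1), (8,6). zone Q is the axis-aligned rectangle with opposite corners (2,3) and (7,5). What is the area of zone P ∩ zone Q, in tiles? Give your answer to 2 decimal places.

3.45

The intersection is the polygon with vertices (5,5), (7,5), (7,3.5), (6.8,3), (5.5,3).
By the shoelace formula its area is 3.45.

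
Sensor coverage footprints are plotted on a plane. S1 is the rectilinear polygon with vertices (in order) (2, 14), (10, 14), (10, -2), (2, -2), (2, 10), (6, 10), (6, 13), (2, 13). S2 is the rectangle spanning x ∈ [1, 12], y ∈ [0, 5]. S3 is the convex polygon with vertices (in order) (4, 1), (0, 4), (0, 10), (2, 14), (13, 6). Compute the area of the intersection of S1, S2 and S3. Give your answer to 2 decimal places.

20.50

The intersection is the polygon with vertices (2,5), (10,5), (10,4.333), (4,1), (2,2.5).
By the shoelace formula its area is 20.50.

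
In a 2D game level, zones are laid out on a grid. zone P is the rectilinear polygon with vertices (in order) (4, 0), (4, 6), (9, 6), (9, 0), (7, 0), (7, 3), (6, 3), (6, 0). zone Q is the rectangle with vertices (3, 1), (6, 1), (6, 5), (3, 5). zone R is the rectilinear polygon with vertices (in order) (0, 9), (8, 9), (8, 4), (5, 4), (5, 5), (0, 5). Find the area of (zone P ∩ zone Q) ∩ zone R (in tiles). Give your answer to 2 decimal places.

|zone P ∩ zone Q| = 8.
|(zone P ∩ zone Q) ∩ zone R| = 1.00.

1.00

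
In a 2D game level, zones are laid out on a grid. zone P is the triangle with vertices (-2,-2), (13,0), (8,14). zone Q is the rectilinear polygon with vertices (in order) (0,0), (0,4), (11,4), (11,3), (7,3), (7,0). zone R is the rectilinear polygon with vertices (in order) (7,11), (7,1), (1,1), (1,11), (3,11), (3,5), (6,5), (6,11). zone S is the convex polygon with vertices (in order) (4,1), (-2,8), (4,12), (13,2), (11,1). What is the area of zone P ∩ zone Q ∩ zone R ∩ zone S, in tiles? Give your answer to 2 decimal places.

12.82

The intersection is the polygon with vertices (7,3), (7,1), (4,1), (1.615,3.783), (1.75,4), (7,4).
By the shoelace formula its area is 12.82.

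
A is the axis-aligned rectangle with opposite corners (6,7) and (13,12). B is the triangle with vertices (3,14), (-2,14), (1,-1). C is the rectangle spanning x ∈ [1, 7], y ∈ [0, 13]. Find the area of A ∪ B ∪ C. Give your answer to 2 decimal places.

By inclusion–exclusion:
Individual areas: |A| = 35, |B| = 37.5, |C| = 78.
|A∩B| = 0.
|A∩C|: x∈[6,7], y∈[7,12] → 1·5 = 5.
|B∩C| = 13.
|A∩B∩C| = 0.
|A ∪ B ∪ C| = 150.5 − 18 + 0 = 132.50.

132.50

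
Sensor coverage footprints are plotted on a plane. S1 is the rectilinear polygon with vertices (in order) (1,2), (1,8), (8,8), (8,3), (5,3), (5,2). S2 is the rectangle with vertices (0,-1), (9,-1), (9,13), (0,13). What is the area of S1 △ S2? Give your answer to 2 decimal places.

87.00

|S1| = 39, |S2| = 126, |S1∩S2| = 39.
|S1 △ S2| = |S1| + |S2| − 2·|S1∩S2| = 39 + 126 − 78 = 87.00.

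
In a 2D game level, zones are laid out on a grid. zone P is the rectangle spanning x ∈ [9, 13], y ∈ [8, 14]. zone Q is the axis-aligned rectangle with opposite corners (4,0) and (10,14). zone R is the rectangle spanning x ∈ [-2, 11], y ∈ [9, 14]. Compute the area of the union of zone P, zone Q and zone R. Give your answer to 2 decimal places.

By inclusion–exclusion:
Individual areas: |zone P| = 24, |zone Q| = 84, |zone R| = 65.
|zone P∩zone Q|: x∈[9,10], y∈[8,14] → 1·6 = 6.
|zone P∩zone R|: x∈[9,11], y∈[9,14] → 2·5 = 10.
|zone Q∩zone R|: x∈[4,10], y∈[9,14] → 6·5 = 30.
|zone P∩zone Q∩zone R| = 5.
|zone P ∪ zone Q ∪ zone R| = 173 − 46 + 5 = 132.00.

132.00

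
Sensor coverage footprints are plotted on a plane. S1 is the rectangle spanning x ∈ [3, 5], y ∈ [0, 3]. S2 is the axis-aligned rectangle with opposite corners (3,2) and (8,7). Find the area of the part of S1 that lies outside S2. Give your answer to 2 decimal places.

|S1∩S2|: x∈[3,5], y∈[2,3] → 2·1 = 2.
|S1| = 6.
|S1 ∖ S2| = |S1| − |S1∩S2| = 6 − 2 = 4.00.

4.00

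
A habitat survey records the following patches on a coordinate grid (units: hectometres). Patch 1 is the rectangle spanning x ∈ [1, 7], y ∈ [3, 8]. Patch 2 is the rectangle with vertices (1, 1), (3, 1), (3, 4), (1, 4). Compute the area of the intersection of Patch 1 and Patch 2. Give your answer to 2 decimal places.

2.00

|Patch 1∩Patch 2|: x∈[1,3], y∈[3,4] → 2·1 = 2.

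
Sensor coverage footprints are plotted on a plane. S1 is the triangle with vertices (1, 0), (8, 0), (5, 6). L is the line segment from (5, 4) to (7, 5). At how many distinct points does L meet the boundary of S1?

1

The segment meets the boundary at (5.8,4.4).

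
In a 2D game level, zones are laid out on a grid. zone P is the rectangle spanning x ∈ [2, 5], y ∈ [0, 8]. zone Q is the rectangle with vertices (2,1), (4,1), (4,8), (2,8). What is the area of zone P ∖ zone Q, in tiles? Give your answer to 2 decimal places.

10.00

|zone P∩zone Q|: x∈[2,4], y∈[1,8] → 2·7 = 14.
|zone P| = 24.
|zone P ∖ zone Q| = |zone P| − |zone P∩zone Q| = 24 − 14 = 10.00.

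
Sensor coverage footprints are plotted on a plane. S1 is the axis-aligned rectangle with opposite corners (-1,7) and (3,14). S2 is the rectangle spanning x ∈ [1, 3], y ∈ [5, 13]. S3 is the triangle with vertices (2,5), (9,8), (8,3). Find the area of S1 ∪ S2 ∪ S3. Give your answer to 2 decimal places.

47.79

By inclusion–exclusion:
Individual areas: |S1| = 28, |S2| = 16, |S3| = 16.
|S1∩S2|: x∈[1,3], y∈[7,13] → 2·6 = 12.
|S1∩S3| = 0.
|S2∩S3| = 0.2143.
|S1∩S2∩S3| = 0.
|S1 ∪ S2 ∪ S3| = 60 − 12.2143 + 0 = 47.79.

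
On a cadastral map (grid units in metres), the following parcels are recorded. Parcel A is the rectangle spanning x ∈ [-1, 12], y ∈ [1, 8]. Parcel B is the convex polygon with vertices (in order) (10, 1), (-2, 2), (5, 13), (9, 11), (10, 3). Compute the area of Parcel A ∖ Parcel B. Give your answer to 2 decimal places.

|Parcel A| = 91, |Parcel A∩Parcel B| = 64.1556.
|Parcel A ∖ Parcel B| = |Parcel A| − |Parcel A∩Parcel B| = 91 − 64.1556 = 26.84.

26.84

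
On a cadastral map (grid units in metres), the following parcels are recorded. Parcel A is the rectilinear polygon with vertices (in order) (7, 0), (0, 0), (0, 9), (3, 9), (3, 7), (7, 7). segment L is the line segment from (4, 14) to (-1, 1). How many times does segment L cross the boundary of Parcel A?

The segment meets the boundary at (0,3.6), (2.077,9).

2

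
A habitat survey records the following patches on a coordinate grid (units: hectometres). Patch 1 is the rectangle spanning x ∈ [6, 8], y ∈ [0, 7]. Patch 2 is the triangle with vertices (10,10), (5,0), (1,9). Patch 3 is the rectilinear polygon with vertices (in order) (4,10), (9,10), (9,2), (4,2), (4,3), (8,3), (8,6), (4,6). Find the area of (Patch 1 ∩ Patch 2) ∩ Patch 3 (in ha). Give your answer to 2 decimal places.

2.25

|Patch 1 ∩ Patch 2| = 6.
|(Patch 1 ∩ Patch 2) ∩ Patch 3| = 2.25.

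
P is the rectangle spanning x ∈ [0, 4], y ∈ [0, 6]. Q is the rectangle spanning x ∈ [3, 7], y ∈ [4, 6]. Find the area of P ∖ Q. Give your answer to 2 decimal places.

22.00

|P∩Q|: x∈[3,4], y∈[4,6] → 1·2 = 2.
|P| = 24.
|P ∖ Q| = |P| − |P∩Q| = 24 − 2 = 22.00.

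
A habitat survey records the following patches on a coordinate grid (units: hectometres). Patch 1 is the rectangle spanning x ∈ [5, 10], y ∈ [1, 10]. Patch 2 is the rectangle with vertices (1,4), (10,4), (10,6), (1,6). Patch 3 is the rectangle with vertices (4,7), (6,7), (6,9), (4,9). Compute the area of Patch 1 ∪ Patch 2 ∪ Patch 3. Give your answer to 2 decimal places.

55.00

By inclusion–exclusion:
Individual areas: |Patch 1| = 45, |Patch 2| = 18, |Patch 3| = 4.
|Patch 1∩Patch 2|: x∈[5,10], y∈[4,6] → 5·2 = 10.
|Patch 1∩Patch 3|: x∈[5,6], y∈[7,9] → 1·2 = 2.
|Patch 2∩Patch 3| = 0 (no overlap).
|Patch 1∩Patch 2∩Patch 3| = 0.
|Patch 1 ∪ Patch 2 ∪ Patch 3| = 67 − 12 + 0 = 55.00.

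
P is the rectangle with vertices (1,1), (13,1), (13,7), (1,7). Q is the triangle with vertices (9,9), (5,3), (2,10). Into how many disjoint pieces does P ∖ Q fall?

P ∖ Q is a single connected region.

1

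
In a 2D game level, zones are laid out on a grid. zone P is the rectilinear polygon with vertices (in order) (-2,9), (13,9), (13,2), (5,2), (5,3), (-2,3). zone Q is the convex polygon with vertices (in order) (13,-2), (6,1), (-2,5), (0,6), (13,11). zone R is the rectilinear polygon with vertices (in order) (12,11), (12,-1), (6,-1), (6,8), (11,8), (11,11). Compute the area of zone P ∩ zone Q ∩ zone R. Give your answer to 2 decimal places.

37.00

The intersection is the polygon with vertices (6,2), (6,8), (11,8), (11,9), (12,9), (12,2).
By the shoelace formula its area is 37.00.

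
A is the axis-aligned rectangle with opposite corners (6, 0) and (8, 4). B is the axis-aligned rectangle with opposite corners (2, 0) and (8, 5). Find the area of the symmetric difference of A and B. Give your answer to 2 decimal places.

22.00

|A∩B|: x∈[6,8], y∈[0,4] → 2·4 = 8.
|A △ B| = |A| + |B| − 2·|A∩B| = 8 + 30 − 16 = 22.00.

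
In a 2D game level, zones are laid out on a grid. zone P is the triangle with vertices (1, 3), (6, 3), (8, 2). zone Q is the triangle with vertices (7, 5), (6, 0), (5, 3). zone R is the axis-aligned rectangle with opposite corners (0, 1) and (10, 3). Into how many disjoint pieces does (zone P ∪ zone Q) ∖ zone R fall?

(zone P ∪ zone Q) ∖ zone R splits into 2 disjoint pieces (area 1.6, area 0.2667).

2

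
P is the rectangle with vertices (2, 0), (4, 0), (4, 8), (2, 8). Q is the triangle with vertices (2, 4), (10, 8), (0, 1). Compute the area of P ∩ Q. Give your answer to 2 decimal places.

The intersection is the polygon with vertices (4,3.8), (2,2.4), (2,4), (4,5).
By the shoelace formula its area is 2.80.

2.80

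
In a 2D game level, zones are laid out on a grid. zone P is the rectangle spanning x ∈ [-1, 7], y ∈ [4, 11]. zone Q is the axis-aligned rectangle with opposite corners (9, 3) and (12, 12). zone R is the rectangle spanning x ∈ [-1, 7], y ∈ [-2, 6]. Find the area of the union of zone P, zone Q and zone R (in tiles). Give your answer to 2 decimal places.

By inclusion–exclusion:
Individual areas: |zone P| = 56, |zone Q| = 27, |zone R| = 64.
|zone P∩zone Q| = 0 (no overlap).
|zone P∩zone R|: x∈[-1,7], y∈[4,6] → 8·2 = 16.
|zone Q∩zone R| = 0 (no overlap).
|zone P∩zone Q∩zone R| = 0.
|zone P ∪ zone Q ∪ zone R| = 147 − 16 + 0 = 131.00.

131.00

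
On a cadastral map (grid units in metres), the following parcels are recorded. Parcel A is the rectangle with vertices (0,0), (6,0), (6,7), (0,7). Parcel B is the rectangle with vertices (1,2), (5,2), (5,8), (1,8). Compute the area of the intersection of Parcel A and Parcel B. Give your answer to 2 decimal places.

|Parcel A∩Parcel B|: x∈[1,5], y∈[2,7] → 4·5 = 20.

20.00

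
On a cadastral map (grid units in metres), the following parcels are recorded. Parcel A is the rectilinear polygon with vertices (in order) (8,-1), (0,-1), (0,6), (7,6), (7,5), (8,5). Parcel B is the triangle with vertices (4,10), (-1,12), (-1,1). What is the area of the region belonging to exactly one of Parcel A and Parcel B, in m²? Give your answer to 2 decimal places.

76.81

|Parcel A| = 55, |Parcel B| = 27.5, |Parcel A∩Parcel B| = 2.8444.
|Parcel A △ Parcel B| = |Parcel A| + |Parcel B| − 2·|Parcel A∩Parcel B| = 55 + 27.5 − 5.6889 = 76.81.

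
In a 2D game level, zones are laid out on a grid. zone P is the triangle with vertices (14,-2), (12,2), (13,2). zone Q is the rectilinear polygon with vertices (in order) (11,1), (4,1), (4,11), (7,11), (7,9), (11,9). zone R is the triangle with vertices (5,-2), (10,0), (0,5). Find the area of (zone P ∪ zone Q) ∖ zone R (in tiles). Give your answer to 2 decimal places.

|zone P ∪ zone Q| = 64.
|(zone P ∪ zone Q) ∩ zone R| = 4.
|(zone P ∪ zone Q) ∖ zone R| = 64 − 4 = 60.00.

60.00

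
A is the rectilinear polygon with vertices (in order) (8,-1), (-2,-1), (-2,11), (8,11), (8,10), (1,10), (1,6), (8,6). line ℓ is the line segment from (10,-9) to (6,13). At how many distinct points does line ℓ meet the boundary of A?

The segment meets the boundary at (6.364,11), (6.545,10), (7.273,6), (8,2).

4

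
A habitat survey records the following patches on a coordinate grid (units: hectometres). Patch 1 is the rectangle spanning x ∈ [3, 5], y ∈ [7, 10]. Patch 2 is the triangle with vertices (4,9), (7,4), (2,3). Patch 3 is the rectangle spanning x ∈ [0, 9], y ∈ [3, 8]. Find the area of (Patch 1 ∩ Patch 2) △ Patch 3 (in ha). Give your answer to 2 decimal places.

44.10

|Patch 1 ∩ Patch 2| = 1.8333.
|(Patch 1 ∩ Patch 2) ∩ Patch 3| = 1.3667.
|(Patch 1 ∩ Patch 2) △ Patch 3| = 1.8333 + 45 − 2.7333 = 44.10.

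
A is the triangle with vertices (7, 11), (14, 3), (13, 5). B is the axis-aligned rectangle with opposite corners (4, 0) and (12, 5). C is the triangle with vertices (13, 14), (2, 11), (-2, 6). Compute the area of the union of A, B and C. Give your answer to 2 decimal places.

64.50

By inclusion–exclusion:
Individual areas: |A| = 3, |B| = 40, |C| = 21.5.
|A∩B| = 0.
|A∩C| = 0.0011.
|B∩C| = 0.
|A∩B∩C| = 0.
|A ∪ B ∪ C| = 64.5 − 0.0011 + 0 = 64.50.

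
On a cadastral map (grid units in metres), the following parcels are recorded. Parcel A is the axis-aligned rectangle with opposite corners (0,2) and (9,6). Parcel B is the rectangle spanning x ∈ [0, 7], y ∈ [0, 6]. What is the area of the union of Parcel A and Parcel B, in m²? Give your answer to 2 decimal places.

By inclusion–exclusion:
Individual areas: |Parcel A| = 36, |Parcel B| = 42.
|Parcel A∩Parcel B|: x∈[0,7], y∈[2,6] → 7·4 = 28.
|Parcel A ∪ Parcel B| = 78 − 28 = 50.00.

50.00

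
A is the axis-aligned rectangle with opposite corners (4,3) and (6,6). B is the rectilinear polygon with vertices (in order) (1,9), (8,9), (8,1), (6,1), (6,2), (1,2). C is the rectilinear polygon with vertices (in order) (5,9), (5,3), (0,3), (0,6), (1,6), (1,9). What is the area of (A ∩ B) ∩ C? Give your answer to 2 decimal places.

The region (A ∩ B) ∩ C is the polygon with vertices (4,6), (5,6), (5,3), (4,3).
By the shoelace formula its area is 3.00.

3.00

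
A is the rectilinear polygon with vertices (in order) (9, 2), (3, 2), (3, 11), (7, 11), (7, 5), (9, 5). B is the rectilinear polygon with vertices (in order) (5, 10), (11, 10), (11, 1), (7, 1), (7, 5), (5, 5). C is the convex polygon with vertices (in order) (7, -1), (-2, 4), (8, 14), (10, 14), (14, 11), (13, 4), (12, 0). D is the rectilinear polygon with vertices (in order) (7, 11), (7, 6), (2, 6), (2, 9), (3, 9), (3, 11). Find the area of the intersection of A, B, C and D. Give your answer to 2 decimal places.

8.00

The intersection is the polygon with vertices (5,10), (7,10), (7,6), (5,6).
By the shoelace formula its area is 8.00.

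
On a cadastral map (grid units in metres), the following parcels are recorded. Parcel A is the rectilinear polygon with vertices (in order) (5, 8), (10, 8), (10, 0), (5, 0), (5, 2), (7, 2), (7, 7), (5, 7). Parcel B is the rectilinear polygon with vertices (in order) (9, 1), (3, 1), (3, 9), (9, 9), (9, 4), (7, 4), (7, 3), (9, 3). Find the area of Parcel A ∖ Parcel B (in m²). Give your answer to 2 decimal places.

|Parcel A| = 30, |Parcel A∩Parcel B| = 16.
|Parcel A ∖ Parcel B| = |Parcel A| − |Parcel A∩Parcel B| = 30 − 16 = 14.00.

14.00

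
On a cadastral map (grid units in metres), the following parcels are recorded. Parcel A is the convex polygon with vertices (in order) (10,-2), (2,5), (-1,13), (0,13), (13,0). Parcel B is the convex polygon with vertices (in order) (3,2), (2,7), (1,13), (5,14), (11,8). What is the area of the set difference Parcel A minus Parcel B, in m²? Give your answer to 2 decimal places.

|Parcel A| = 61.5, |Parcel A∩Parcel B| = 23.9489.
|Parcel A ∖ Parcel B| = |Parcel A| − |Parcel A∩Parcel B| = 61.5 − 23.9489 = 37.55.

37.55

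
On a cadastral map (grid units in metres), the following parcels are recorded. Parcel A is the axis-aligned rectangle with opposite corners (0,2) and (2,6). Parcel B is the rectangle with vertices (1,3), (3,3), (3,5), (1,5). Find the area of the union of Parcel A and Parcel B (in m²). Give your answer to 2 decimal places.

By inclusion–exclusion:
Individual areas: |Parcel A| = 8, |Parcel B| = 4.
|Parcel A∩Parcel B|: x∈[1,2], y∈[3,5] → 1·2 = 2.
|Parcel A ∪ Parcel B| = 12 − 2 = 10.00.

10.00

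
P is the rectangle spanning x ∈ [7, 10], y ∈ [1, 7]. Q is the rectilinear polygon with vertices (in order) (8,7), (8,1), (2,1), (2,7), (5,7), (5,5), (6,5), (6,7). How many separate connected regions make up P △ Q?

2

P △ Q splits into 2 disjoint pieces (area 12, area 28).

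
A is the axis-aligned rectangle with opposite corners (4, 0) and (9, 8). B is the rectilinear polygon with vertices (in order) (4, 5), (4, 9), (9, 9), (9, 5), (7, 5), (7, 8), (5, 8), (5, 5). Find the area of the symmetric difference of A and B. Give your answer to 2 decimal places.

|A| = 40, |B| = 14, |A∩B| = 9.
|A △ B| = |A| + |B| − 2·|A∩B| = 40 + 14 − 18 = 36.00.

36.00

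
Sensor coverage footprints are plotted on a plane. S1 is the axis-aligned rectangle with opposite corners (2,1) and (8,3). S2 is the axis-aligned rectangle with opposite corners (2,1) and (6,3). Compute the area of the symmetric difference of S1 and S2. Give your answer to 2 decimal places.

|S1∩S2|: x∈[2,6], y∈[1,3] → 4·2 = 8.
|S1 △ S2| = |S1| + |S2| − 2·|S1∩S2| = 12 + 8 − 16 = 4.00.

4.00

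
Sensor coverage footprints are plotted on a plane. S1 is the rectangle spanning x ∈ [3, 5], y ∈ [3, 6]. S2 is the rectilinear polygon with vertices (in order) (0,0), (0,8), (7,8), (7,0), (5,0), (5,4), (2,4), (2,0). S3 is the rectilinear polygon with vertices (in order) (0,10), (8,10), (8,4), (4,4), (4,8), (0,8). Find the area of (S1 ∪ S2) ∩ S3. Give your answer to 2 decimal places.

|S1 ∪ S2| = 46.
|(S1 ∪ S2) ∩ S3| = 12.00.

12.00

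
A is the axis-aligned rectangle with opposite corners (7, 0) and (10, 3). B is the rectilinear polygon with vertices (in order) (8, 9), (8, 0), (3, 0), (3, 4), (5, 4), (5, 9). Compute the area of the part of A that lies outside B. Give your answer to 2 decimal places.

|A| = 9, |A∩B| = 3.
|A ∖ B| = |A| − |A∩B| = 9 − 3 = 6.00.

6.00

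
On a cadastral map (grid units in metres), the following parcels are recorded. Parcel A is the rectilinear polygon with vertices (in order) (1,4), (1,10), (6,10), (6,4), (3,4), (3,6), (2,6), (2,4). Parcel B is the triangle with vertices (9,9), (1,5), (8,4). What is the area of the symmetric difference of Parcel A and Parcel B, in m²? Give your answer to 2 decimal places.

|Parcel A| = 28, |Parcel B| = 18, |Parcel A∩Parcel B| = 7.0714.
|Parcel A △ Parcel B| = |Parcel A| + |Parcel B| − 2·|Parcel A∩Parcel B| = 28 + 18 − 14.1429 = 31.86.

31.86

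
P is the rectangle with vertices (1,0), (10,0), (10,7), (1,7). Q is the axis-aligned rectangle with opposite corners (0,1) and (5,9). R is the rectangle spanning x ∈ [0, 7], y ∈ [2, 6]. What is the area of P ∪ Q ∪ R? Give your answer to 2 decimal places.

By inclusion–exclusion:
Individual areas: |P| = 63, |Q| = 40, |R| = 28.
|P∩Q|: x∈[1,5], y∈[1,7] → 4·6 = 24.
|P∩R|: x∈[1,7], y∈[2,6] → 6·4 = 24.
|Q∩R|: x∈[0,5], y∈[2,6] → 5·4 = 20.
|P∩Q∩R| = 16.
|P ∪ Q ∪ R| = 131 − 68 + 16 = 79.00.

79.00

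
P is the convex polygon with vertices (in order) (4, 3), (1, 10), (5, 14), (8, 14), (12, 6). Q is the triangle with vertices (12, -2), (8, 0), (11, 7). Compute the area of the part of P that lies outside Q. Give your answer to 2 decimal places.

73.92

|P| = 74.5, |P∩Q| = 0.5835.
|P ∖ Q| = |P| − |P∩Q| = 74.5 − 0.5835 = 73.92.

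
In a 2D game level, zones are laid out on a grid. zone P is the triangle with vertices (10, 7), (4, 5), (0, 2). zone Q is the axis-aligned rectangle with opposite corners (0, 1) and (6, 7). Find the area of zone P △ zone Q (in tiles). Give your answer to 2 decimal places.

|zone P| = 5, |zone Q| = 36, |zone P∩zone Q| = 3.6667.
|zone P △ zone Q| = |zone P| + |zone Q| − 2·|zone P∩zone Q| = 5 + 36 − 7.3333 = 33.67.

33.67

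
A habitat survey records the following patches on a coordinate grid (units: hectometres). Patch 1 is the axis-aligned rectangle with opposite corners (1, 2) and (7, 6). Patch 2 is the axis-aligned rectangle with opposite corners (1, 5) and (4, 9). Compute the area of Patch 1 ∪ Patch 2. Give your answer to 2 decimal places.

By inclusion–exclusion:
Individual areas: |Patch 1| = 24, |Patch 2| = 12.
|Patch 1∩Patch 2|: x∈[1,4], y∈[5,6] → 3·1 = 3.
|Patch 1 ∪ Patch 2| = 36 − 3 = 33.00.

33.00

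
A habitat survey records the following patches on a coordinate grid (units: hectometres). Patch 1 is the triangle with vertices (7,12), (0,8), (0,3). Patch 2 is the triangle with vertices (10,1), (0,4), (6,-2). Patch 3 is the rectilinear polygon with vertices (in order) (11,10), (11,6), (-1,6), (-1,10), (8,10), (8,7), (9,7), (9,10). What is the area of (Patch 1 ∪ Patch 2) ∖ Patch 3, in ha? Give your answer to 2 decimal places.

26.35

|Patch 1 ∪ Patch 2| = 38.4034.
|(Patch 1 ∪ Patch 2) ∩ Patch 3| = 12.0556.
|(Patch 1 ∪ Patch 2) ∖ Patch 3| = 38.4034 − 12.0556 = 26.35.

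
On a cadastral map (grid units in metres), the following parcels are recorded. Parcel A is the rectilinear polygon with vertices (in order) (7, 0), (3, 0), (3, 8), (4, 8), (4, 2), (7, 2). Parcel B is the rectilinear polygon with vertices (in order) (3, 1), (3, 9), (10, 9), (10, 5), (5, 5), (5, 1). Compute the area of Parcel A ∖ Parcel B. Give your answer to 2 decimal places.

|Parcel A| = 14, |Parcel A∩Parcel B| = 8.
|Parcel A ∖ Parcel B| = |Parcel A| − |Parcel A∩Parcel B| = 14 − 8 = 6.00.

6.00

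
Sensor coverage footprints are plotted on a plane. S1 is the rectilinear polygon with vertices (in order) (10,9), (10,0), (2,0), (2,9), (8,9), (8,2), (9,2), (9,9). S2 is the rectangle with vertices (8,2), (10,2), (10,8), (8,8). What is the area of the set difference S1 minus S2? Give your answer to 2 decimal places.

|S1| = 65, |S1∩S2| = 6.
|S1 ∖ S2| = |S1| − |S1∩S2| = 65 − 6 = 59.00.

59.00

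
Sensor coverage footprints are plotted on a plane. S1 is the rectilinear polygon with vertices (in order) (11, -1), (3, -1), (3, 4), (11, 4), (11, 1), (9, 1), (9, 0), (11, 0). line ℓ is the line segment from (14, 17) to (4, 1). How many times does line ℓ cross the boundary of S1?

1

The segment meets the boundary at (5.875,4).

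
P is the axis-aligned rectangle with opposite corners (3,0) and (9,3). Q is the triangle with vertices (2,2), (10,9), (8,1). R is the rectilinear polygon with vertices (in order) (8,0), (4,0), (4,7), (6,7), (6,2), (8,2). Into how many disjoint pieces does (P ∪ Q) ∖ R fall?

(P ∪ Q) ∖ R splits into 2 disjoint pieces (area 17.5, area 3.8423).

2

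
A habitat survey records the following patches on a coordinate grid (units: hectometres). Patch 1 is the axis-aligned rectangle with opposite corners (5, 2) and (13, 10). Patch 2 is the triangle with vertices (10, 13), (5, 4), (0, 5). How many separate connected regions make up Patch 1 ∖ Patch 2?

Patch 1 ∖ Patch 2 splits into 2 disjoint pieces (area 54, area 0.625).

2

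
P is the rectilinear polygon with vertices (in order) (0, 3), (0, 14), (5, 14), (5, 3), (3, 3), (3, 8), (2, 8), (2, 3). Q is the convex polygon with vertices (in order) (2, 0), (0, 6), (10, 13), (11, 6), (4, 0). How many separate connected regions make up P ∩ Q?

P ∩ Q splits into 2 disjoint pieces (area 11.6071, area 5.9).

2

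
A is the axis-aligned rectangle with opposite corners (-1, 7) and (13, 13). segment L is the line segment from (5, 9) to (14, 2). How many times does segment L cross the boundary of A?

1

The segment meets the boundary at (7.571,7).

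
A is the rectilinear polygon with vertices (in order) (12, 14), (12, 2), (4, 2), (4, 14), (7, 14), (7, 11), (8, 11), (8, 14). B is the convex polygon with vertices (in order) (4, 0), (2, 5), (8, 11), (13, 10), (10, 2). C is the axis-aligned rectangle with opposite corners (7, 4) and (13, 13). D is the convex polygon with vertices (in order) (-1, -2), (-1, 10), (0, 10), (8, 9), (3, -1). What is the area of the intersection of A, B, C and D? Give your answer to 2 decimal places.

The intersection is the polygon with vertices (7,9.125), (8,9), (7,7).
By the shoelace formula its area is 1.06.

1.06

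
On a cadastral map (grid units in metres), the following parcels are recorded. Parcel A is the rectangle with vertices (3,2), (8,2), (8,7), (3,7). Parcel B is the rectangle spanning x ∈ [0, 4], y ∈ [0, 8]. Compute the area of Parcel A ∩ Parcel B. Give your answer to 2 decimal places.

5.00

|Parcel A∩Parcel B|: x∈[3,4], y∈[2,7] → 1·5 = 5.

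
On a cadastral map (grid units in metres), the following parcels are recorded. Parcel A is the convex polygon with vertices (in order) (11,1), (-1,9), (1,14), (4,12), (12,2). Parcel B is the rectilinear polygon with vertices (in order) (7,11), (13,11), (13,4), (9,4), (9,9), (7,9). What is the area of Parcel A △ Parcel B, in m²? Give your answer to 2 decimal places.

|Parcel A| = 56.5, |Parcel B| = 32, |Parcel A∩Parcel B| = 1.225.
|Parcel A △ Parcel B| = |Parcel A| + |Parcel B| − 2·|Parcel A∩Parcel B| = 56.5 + 32 − 2.45 = 86.05.

86.05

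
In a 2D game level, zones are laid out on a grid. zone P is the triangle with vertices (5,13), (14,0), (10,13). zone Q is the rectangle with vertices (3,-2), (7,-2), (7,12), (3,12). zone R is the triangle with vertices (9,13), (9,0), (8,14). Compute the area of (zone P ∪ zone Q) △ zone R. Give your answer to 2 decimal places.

|zone P ∪ zone Q| = 87.265.
|(zone P ∪ zone Q) ∩ zone R| = 3.9585.
|(zone P ∪ zone Q) △ zone R| = 87.265 + 6.5 − 7.9171 = 85.85.

85.85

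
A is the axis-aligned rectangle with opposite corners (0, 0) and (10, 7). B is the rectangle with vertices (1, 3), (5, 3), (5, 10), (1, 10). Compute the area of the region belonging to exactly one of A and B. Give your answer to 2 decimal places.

|A∩B|: x∈[1,5], y∈[3,7] → 4·4 = 16.
|A △ B| = |A| + |B| − 2·|A∩B| = 70 + 28 − 32 = 66.00.

66.00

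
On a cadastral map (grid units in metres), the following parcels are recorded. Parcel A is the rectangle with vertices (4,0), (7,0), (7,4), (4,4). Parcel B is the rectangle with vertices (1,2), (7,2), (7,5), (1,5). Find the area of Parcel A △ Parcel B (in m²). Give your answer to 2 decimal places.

|Parcel A∩Parcel B|: x∈[4,7], y∈[2,4] → 3·2 = 6.
|Parcel A △ Parcel B| = |Parcel A| + |Parcel B| − 2·|Parcel A∩Parcel B| = 12 + 18 − 12 = 18.00.

18.00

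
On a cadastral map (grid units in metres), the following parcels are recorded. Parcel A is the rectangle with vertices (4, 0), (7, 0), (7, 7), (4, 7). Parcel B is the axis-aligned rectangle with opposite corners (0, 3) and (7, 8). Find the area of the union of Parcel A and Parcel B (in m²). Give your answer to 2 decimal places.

44.00

By inclusion–exclusion:
Individual areas: |Parcel A| = 21, |Parcel B| = 35.
|Parcel A∩Parcel B|: x∈[4,7], y∈[3,7] → 3·4 = 12.
|Parcel A ∪ Parcel B| = 56 − 12 = 44.00.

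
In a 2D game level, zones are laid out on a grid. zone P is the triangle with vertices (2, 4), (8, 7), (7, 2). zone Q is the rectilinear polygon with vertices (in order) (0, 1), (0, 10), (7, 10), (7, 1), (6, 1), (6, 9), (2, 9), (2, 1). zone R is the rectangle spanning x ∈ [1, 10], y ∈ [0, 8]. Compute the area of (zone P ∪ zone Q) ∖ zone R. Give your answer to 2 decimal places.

|zone P ∪ zone Q| = 40.45.
|(zone P ∪ zone Q) ∩ zone R| = 23.45.
|(zone P ∪ zone Q) ∖ zone R| = 40.45 − 23.45 = 17.00.

17.00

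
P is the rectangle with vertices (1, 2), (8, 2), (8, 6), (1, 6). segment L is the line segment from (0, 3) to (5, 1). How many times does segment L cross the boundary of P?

The segment meets the boundary at (2.5,2), (1,2.6).

2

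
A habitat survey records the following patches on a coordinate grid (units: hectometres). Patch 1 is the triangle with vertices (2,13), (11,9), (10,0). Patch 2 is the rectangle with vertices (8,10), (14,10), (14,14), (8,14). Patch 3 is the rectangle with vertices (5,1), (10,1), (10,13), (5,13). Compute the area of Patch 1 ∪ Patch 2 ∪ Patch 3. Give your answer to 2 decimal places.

By inclusion–exclusion:
Individual areas: |Patch 1| = 42.5, |Patch 2| = 24, |Patch 3| = 60.
|Patch 1∩Patch 2| = 0.125.
|Patch 1∩Patch 3| = 32.1576.
|Patch 2∩Patch 3|: x∈[8,10], y∈[10,13] → 2·3 = 6.
|Patch 1∩Patch 2∩Patch 3| = 0.125.
|Patch 1 ∪ Patch 2 ∪ Patch 3| = 126.5 − 38.2826 + 0.125 = 88.34.

88.34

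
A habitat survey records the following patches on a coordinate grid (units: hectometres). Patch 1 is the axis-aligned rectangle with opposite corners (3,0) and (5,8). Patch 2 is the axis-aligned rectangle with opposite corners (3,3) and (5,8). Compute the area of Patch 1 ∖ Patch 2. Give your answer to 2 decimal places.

|Patch 1∩Patch 2|: x∈[3,5], y∈[3,8] → 2·5 = 10.
|Patch 1| = 16.
|Patch 1 ∖ Patch 2| = |Patch 1| − |Patch 1∩Patch 2| = 16 − 10 = 6.00.

6.00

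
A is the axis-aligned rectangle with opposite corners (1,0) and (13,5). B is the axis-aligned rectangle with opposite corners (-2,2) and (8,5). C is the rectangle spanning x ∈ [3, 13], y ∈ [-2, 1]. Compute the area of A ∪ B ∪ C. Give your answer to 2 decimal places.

89.00

By inclusion–exclusion:
Individual areas: |A| = 60, |B| = 30, |C| = 30.
|A∩B|: x∈[1,8], y∈[2,5] → 7·3 = 21.
|A∩C|: x∈[3,13], y∈[0,1] → 10·1 = 10.
|B∩C| = 0 (no overlap).
|A∩B∩C| = 0.
|A ∪ B ∪ C| = 120 − 31 + 0 = 89.00.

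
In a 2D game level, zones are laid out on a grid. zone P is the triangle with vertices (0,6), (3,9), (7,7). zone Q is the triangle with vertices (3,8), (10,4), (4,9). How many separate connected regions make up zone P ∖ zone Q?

2

zone P ∖ zone Q splits into 2 disjoint pieces (area 5.919, area 0.247).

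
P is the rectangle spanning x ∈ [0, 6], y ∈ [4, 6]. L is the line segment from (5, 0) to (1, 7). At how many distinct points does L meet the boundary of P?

The segment meets the boundary at (1.571,6), (2.714,4).

2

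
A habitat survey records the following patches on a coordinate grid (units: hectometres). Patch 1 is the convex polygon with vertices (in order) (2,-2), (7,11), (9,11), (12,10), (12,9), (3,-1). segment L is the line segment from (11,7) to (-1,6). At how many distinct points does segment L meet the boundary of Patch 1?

2

The segment meets the boundary at (5.278,6.523), (10.135,6.928).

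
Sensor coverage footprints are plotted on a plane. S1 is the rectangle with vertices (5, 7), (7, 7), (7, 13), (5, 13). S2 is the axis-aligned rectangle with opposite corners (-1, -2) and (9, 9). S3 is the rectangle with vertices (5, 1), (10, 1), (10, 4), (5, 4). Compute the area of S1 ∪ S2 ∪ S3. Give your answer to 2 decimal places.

121.00

By inclusion–exclusion:
Individual areas: |S1| = 12, |S2| = 110, |S3| = 15.
|S1∩S2|: x∈[5,7], y∈[7,9] → 2·2 = 4.
|S1∩S3| = 0 (no overlap).
|S2∩S3|: x∈[5,9], y∈[1,4] → 4·3 = 12.
|S1∩S2∩S3| = 0.
|S1 ∪ S2 ∪ S3| = 137 − 16 + 0 = 121.00.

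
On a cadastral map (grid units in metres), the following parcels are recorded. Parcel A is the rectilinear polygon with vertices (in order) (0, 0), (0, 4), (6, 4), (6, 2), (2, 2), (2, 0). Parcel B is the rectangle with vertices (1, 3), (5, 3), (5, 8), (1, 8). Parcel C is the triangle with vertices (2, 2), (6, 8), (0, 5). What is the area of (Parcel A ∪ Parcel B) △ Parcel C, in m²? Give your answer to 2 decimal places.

22.83

|Parcel A ∪ Parcel B| = 32.
|(Parcel A ∪ Parcel B) ∩ Parcel C| = 10.5833.
|(Parcel A ∪ Parcel B) △ Parcel C| = 32 + 12 − 21.1667 = 22.83.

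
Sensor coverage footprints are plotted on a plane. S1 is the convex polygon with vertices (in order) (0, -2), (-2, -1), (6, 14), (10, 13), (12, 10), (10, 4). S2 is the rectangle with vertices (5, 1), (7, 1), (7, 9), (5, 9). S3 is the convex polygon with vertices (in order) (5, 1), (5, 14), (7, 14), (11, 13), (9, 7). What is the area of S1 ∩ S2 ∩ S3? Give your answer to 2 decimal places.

The intersection is the polygon with vertices (5,9), (7,9), (7,4), (5,1).
By the shoelace formula its area is 13.00.

13.00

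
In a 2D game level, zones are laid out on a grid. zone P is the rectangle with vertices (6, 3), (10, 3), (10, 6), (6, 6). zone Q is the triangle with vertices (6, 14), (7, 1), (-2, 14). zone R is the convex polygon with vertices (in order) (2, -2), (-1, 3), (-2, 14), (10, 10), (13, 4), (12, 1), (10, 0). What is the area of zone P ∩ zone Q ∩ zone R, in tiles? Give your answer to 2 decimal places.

The intersection is the polygon with vertices (6,6), (6.615,6), (6.846,3), (6,3).
By the shoelace formula its area is 2.19.

2.19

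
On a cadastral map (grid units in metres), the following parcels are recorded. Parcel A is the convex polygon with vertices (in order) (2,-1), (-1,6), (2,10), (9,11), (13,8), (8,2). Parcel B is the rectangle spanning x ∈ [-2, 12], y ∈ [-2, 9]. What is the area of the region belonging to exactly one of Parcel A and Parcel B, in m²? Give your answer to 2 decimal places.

83.03

|Parcel A| = 100, |Parcel B| = 154, |Parcel A∩Parcel B| = 85.4833.
|Parcel A △ Parcel B| = |Parcel A| + |Parcel B| − 2·|Parcel A∩Parcel B| = 100 + 154 − 170.9667 = 83.03.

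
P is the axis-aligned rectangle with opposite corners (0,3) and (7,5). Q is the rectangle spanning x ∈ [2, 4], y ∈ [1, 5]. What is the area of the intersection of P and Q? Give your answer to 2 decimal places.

4.00

|P∩Q|: x∈[2,4], y∈[3,5] → 2·2 = 4.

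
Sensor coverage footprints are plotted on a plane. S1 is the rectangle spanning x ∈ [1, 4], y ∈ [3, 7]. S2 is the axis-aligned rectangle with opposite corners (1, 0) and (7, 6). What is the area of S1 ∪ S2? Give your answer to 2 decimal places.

By inclusion–exclusion:
Individual areas: |S1| = 12, |S2| = 36.
|S1∩S2|: x∈[1,4], y∈[3,6] → 3·3 = 9.
|S1 ∪ S2| = 48 − 9 = 39.00.

39.00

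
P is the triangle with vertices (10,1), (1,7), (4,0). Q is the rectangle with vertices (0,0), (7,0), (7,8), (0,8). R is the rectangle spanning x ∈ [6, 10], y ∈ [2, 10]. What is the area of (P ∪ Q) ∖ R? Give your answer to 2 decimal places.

|P ∪ Q| = 59.75.
|(P ∪ Q) ∩ R| = 6.75.
|(P ∪ Q) ∖ R| = 59.75 − 6.75 = 53.00.

53.00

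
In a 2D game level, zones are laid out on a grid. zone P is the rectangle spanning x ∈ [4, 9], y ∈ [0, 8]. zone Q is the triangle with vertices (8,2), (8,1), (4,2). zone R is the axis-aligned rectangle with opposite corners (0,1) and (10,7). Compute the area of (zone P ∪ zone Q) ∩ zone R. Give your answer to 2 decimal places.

The region (zone P ∪ zone Q) ∩ zone R is the polygon with vertices (9,1), (4,1), (4,2), (4,7), (9,7).
By the shoelace formula its area is 30.00.

30.00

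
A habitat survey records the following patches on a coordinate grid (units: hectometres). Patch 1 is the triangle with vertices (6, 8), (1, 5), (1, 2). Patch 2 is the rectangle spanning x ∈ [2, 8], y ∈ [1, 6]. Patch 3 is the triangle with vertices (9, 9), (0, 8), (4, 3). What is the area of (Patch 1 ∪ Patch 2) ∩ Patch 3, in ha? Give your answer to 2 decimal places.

8.92

The region (Patch 1 ∪ Patch 2) ∩ Patch 3 is the polygon with vertices (4.333,6), (6.5,6), (4,3), (1.946,5.568), (2,5.6), (2,6), (2.667,6), (6,8).
By the shoelace formula its area is 8.92.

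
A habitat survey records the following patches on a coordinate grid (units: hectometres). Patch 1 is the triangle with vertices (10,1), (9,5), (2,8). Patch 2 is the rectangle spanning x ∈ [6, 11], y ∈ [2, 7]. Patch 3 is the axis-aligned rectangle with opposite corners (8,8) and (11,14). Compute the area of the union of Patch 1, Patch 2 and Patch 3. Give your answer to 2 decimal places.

47.02

By inclusion–exclusion:
Individual areas: |Patch 1| = 12.5, |Patch 2| = 25, |Patch 3| = 18.
|Patch 1∩Patch 2| = 8.4821.
|Patch 1∩Patch 3| = 0.
|Patch 2∩Patch 3| = 0 (no overlap).
|Patch 1∩Patch 2∩Patch 3| = 0.
|Patch 1 ∪ Patch 2 ∪ Patch 3| = 55.5 − 8.4821 + 0 = 47.02.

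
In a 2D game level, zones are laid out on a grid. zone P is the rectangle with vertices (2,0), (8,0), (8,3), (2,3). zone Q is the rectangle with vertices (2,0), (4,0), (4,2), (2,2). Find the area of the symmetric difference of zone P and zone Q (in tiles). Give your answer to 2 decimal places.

|zone P∩zone Q|: x∈[2,4], y∈[0,2] → 2·2 = 4.
|zone P △ zone Q| = |zone P| + |zone Q| − 2·|zone P∩zone Q| = 18 + 4 − 8 = 14.00.

14.00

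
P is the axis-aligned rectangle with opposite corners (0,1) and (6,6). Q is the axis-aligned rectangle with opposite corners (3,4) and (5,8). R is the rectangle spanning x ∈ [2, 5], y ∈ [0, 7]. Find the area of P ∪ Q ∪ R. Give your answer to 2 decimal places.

By inclusion–exclusion:
Individual areas: |P| = 30, |Q| = 8, |R| = 21.
|P∩Q|: x∈[3,5], y∈[4,6] → 2·2 = 4.
|P∩R|: x∈[2,5], y∈[1,6] → 3·5 = 15.
|Q∩R|: x∈[3,5], y∈[4,7] → 2·3 = 6.
|P∩Q∩R| = 4.
|P ∪ Q ∪ R| = 59 − 25 + 4 = 38.00.

38.00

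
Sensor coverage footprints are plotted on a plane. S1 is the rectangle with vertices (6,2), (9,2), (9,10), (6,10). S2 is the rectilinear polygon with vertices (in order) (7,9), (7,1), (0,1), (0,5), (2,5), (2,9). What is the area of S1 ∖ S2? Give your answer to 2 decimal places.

|S1| = 24, |S1∩S2| = 7.
|S1 ∖ S2| = |S1| − |S1∩S2| = 24 − 7 = 17.00.

17.00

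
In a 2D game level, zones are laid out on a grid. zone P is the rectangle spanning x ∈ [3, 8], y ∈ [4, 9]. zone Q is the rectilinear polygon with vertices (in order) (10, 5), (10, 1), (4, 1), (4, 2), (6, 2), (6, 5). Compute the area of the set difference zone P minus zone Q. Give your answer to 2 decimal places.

23.00

|zone P| = 25, |zone P∩zone Q| = 2.
|zone P ∖ zone Q| = |zone P| − |zone P∩zone Q| = 25 − 2 = 23.00.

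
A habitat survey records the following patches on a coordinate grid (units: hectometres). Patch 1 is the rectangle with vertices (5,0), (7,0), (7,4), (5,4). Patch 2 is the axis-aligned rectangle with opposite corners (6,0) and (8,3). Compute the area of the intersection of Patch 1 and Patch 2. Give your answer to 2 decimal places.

3.00

|Patch 1∩Patch 2|: x∈[6,7], y∈[0,3] → 1·3 = 3.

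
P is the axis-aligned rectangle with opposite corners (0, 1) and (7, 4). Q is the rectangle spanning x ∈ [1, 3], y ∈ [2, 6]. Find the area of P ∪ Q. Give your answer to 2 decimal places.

By inclusion–exclusion:
Individual areas: |P| = 21, |Q| = 8.
|P∩Q|: x∈[1,3], y∈[2,4] → 2·2 = 4.
|P ∪ Q| = 29 − 4 = 25.00.

25.00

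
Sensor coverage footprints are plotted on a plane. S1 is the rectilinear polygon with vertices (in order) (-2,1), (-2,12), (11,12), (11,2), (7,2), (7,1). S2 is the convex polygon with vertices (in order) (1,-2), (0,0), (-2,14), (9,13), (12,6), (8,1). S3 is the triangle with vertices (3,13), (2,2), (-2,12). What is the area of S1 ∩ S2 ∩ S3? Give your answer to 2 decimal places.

24.39

The intersection is the polygon with vertices (-1.714,12), (2.909,12), (2,2), (-1.556,10.889).
By the shoelace formula its area is 24.39.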